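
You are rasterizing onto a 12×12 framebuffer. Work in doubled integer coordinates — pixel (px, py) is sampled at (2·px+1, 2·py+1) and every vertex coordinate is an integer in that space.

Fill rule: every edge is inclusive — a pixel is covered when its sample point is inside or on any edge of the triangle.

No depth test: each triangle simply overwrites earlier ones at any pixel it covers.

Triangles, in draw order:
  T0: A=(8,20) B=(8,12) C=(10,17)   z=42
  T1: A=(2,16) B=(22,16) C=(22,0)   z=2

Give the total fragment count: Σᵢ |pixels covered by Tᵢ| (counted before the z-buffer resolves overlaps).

T0:
  2·area = 16
  edge (8, 20)→(8, 12): d=(0,-8) inclusive
  edge (8, 12)→(10, 17): d=(2,5) inclusive
  edge (10, 17)→(8, 20): d=(-2,3) inclusive
    (4,7)@(9, 15): e=[8,1,7] → X
    (5,7)@(11, 15): e=[24,-9,1] → .
    (4,8)@(9, 17): e=[8,5,3] → X
    (5,8)@(11, 17): e=[24,-5,-3] → .
    (4,9)@(9, 19): e=[8,9,-1] → .
  covered (2 px):
    . . . . . . . . . . . .
    . . . . . . . . . . . .
    . . . . . . . . . . . .
    . . . . . . . . . . . .
    . . . . . . . . . . . .
    . . . . . . . . . . . .
    . . . . . . . . . . . .
    . . . . X . . . . . . .
    . . . . X . . . . . . .
    . . . . . . . . . . . .
    . . . . . . . . . . . .
    . . . . . . . . . . . .
T1:
  2·area = 320  (B↔C swapped to make it positive)
  edge (2, 16)→(22, 0): d=(20,-16) inclusive
  edge (22, 0)→(22, 16): d=(0,16) inclusive
  edge (22, 16)→(2, 16): d=(-20,0) inclusive
    (10,0)@(21, 1): e=[4,16,300] → X
    (11,0)@(23, 1): e=[36,-16,300] → .
    (9,1)@(19, 3): e=[12,48,260] → X
    (11,1)@(23, 3): e=[76,-16,260] → .
    (8,2)@(17, 5): e=[20,80,220] → X
    (11,2)@(23, 5): e=[116,-16,220] → .
    (7,3)@(15, 7): e=[28,112,180] → X
    (11,3)@(23, 7): e=[156,-16,180] → .
    (5,4)@(11, 9): e=[4,176,140] → X
    (6,4)@(13, 9): e=[36,144,140] → X
    (11,4)@(23, 9): e=[196,-16,140] → .
    (4,5)@(9, 11): e=[12,208,100] → X
  covered (40 px):
    . . . . . . . . . . X .
    . . . . . . . . . X X .
    . . . . . . . . X X X .
    . . . . . . . X X X X .
    . . . . . X X X X X X .
    . . . . X X X X X X X .
    . . . X X X X X X X X .
    . . X X X X X X X X X .
    . . . . . . . . . . . .
    . . . . . . . . . . . .
    . . . . . . . . . . . .
    . . . . . . . . . . . .

Final: 42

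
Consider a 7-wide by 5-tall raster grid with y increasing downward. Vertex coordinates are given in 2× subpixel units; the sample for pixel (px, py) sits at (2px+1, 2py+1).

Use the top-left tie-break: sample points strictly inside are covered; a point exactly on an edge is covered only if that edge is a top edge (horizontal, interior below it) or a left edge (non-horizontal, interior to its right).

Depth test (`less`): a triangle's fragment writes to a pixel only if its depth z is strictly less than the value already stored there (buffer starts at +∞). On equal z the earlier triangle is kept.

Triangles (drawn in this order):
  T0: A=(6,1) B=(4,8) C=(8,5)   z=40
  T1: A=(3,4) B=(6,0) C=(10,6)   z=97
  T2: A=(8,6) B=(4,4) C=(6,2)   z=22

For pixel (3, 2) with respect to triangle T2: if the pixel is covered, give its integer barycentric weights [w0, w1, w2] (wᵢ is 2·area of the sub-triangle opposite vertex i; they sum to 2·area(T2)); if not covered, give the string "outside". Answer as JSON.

T0:
  2·area = 22  (B↔C swapped to make it positive)
  edge (6, 1)→(8, 5): d=(2,4) right/bottom  bias=-1
  edge (8, 5)→(4, 8): d=(-4,3) right/bottom  bias=-1
  edge (4, 8)→(6, 1): d=(2,-7) top-left  bias=+0
    (3,1)@(7, 3): e=[0,11,11] → ·  [on edge]
    (2,2)@(5, 5): e=[12,9,1] → █
    (3,2)@(7, 5): e=[4,3,15] → █
    (4,2)@(9, 5): e=[-4,-3,29] → ·
    (2,3)@(5, 7): e=[16,1,5] → █
    (3,3)@(7, 7): e=[8,-5,19] → ·
    (4,3)@(9, 7): e=[0,-11,33] → ·  [on edge]
    (2,4)@(5, 9): e=[20,-7,9] → ·
  covered (3 px):
    · · · · · · ·
    · · · · · · ·
    · · █ █ · · ·
    · · █ · · · ·
    · · · · · · ·
T1:
  2·area = 34
  edge (3, 4)→(6, 0): d=(3,-4) top-left  bias=+0
  edge (6, 0)→(10, 6): d=(4,6) right/bottom  bias=-1
  edge (10, 6)→(3, 4): d=(-7,-2) top-left  bias=+0
    (2,1)@(5, 3): e=[5,18,11] → █
    (3,1)@(7, 3): e=[13,6,15] → █
    (4,1)@(9, 3): e=[21,-6,19] → ·
    (2,2)@(5, 5): e=[11,26,-3] → ·
    (3,2)@(7, 5): e=[19,14,1] → █
    (4,2)@(9, 5): e=[27,2,5] → █
    (5,2)@(11, 5): e=[35,-10,9] → ·
    (3,3)@(7, 7): e=[25,22,-13] → ·
    (4,3)@(9, 7): e=[33,10,-9] → ·
  covered (4 px):
    · · · · · · ·
    · · █ █ · · ·
    · · · █ █ · ·
    · · · · · · ·
    · · · · · · ·
T2:
  2·area = 12
  edge (8, 6)→(4, 4): d=(-4,-2) top-left  bias=+0
  edge (4, 4)→(6, 2): d=(2,-2) top-left  bias=+0
  edge (6, 2)→(8, 6): d=(2,4) right/bottom  bias=-1
    (3,0)@(7, 1): e=[18,0,-6] → ·  [on edge]
    (2,1)@(5, 3): e=[6,0,6] → █  [on edge]
    (3,1)@(7, 3): e=[10,4,-2] → ·
    (1,2)@(3, 5): e=[-6,0,18] → ·  [on edge]
    (2,2)@(5, 5): e=[-2,4,10] → ·
    (3,2)@(7, 5): e=[2,8,2] → █
    (4,2)@(9, 5): e=[6,12,-6] → ·
    (0,3)@(1, 7): e=[-18,0,30] → ·  [on edge]
    (3,3)@(7, 7): e=[-6,12,6] → ·
  covered (2 px):
    · · · · · · ·
    · · █ · · · ·
    · · · █ · · ·
    · · · · · · ·
    · · · · · · ·

Final: [8,2,2]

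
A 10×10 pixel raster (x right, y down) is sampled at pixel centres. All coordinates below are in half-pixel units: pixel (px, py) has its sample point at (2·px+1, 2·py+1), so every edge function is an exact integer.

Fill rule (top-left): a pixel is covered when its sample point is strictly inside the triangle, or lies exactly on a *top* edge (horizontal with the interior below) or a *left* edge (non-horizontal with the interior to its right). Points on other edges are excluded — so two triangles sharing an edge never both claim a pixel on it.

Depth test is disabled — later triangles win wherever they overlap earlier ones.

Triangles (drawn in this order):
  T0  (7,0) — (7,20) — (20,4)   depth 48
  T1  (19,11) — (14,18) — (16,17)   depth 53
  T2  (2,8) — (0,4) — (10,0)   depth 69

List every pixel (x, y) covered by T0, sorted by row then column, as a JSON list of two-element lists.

T0:
  2·area = 260  (B↔C swapped to make it positive)
  edge (7, 0)→(20, 4): d=(13,4) right/bottom  bias=-1
  edge (20, 4)→(7, 20): d=(-13,16) right/bottom  bias=-1
  edge (7, 20)→(7, 0): d=(0,-20) top-left  bias=+0
    (3,0)@(7, 1): e=[13,247,0] → #  [on edge]
    (4,0)@(9, 1): e=[5,215,40] → #
    (5,0)@(11, 1): e=[-3,183,80] → ·
    (3,1)@(7, 3): e=[39,221,0] → #  [on edge]
    (5,1)@(11, 3): e=[23,157,80] → #
    (6,1)@(13, 3): e=[15,125,120] → #
    (7,1)@(15, 3): e=[7,93,160] → #
    (8,1)@(17, 3): e=[-1,61,200] → ·
    (3,2)@(7, 5): e=[65,195,0] → #  [on edge]
    (8,2)@(17, 5): e=[25,35,200] → #
    (9,2)@(19, 5): e=[17,3,240] → #
    (3,3)@(7, 7): e=[91,169,0] → #  [on edge]
    (3,4)@(7, 9): e=[117,143,0] → #  [on edge]
    (3,5)@(7, 11): e=[143,117,0] → #  [on edge]
    (3,6)@(7, 13): e=[169,91,0] → #  [on edge]
    (3,7)@(7, 15): e=[195,65,0] → #  [on edge]
    (3,8)@(7, 17): e=[221,39,0] → #  [on edge]
    (3,9)@(7, 19): e=[247,13,0] → #  [on edge]
  covered (38 px):
    · · · # # · · · · ·
    · · · # # # # # · ·
    · · · # # # # # # #
    · · · # # # # # # ·
    · · · # # # # # · ·
    · · · # # # # · · ·
    · · · # # # · · · ·
    · · · # # # · · · ·
    · · · # # · · · · ·
    · · · # · · · · · ·
T1:
  2·area = 9  (B↔C swapped to make it positive)
  edge (19, 11)→(16, 17): d=(-3,6) right/bottom  bias=-1
  edge (16, 17)→(14, 18): d=(-2,1) right/bottom  bias=-1
  edge (14, 18)→(19, 11): d=(5,-7) top-left  bias=+0
    (9,5)@(19, 11): e=[0,9,0] → ·  [on edge]
    (8,7)@(17, 15): e=[0,3,6] → ·  [on edge]
    (7,8)@(15, 17): e=[6,1,2] → #
    (8,8)@(17, 17): e=[-6,-1,16] → ·
    (7,9)@(15, 19): e=[0,-3,12] → ·  [on edge]
  covered (1 px):
    · · · · · · · · · ·
    · · · · · · · · · ·
    · · · · · · · · · ·
    · · · · · · · · · ·
    · · · · · · · · · ·
    · · · · · · · · · ·
    · · · · · · · · · ·
    · · · · · · · · · ·
    · · · · · · · # · ·
    · · · · · · · · · ·
T2:
  2·area = 48
  edge (2, 8)→(0, 4): d=(-2,-4) top-left  bias=+0
  edge (0, 4)→(10, 0): d=(10,-4) top-left  bias=+0
  edge (10, 0)→(2, 8): d=(-8,8) right/bottom  bias=-1
    (4,0)@(9, 1): e=[42,6,0] → ·  [on edge]
    (1,1)@(3, 3): e=[14,2,32] → #
    (2,1)@(5, 3): e=[22,10,16] → #
    (3,1)@(7, 3): e=[30,18,0] → ·  [on edge]
    (0,2)@(1, 5): e=[2,14,32] → #
    (2,2)@(5, 5): e=[18,30,0] → ·  [on edge]
    (0,3)@(1, 7): e=[-2,34,16] → ·
    (1,3)@(3, 7): e=[6,42,0] → ·  [on edge]
    (0,4)@(1, 9): e=[-6,54,0] → ·  [on edge]
  covered (4 px):
    · · · · · · · · · ·
    · # # · · · · · · ·
    # # · · · · · · · ·
    · · · · · · · · · ·
    · · · · · · · · · ·
    · · · · · · · · · ·
    · · · · · · · · · ·
    · · · · · · · · · ·
    · · · · · · · · · ·
    · · · · · · · · · ·

Result: [[3,0],[4,0],[3,1],[4,1],[5,1],[6,1],[7,1],[3,2],[4,2],[5,2],[6,2],[7,2],[8,2],[9,2],[3,3],[4,3],[5,3],[6,3],[7,3],[8,3],[3,4],[4,4],[5,4],[6,4],[7,4],[3,5],[4,5],[5,5],[6,5],[3,6],[4,6],[5,6],[3,7],[4,7],[5,7],[3,8],[4,8],[3,9]]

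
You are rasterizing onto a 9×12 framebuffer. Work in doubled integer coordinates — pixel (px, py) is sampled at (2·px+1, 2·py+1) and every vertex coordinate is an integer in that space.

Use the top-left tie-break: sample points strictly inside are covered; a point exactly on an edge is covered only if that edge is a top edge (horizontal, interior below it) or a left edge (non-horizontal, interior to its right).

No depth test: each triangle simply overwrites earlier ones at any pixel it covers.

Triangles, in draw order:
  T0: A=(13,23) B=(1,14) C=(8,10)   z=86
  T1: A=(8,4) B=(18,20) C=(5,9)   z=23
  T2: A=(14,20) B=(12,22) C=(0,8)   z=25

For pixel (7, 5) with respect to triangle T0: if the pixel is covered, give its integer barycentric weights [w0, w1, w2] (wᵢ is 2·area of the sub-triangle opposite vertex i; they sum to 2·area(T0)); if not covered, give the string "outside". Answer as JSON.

T0:
  2·area = 111
  edge (13, 23)→(1, 14): d=(-12,-9) top-left  bias=+0
  edge (1, 14)→(8, 10): d=(7,-4) top-left  bias=+0
  edge (8, 10)→(13, 23): d=(5,13) right/bottom  bias=-1
    (3,5)@(7, 11): e=[90,3,18] → #
    (4,5)@(9, 11): e=[108,11,-8] → ·
    (1,6)@(3, 13): e=[30,1,80] → #
    (2,6)@(5, 13): e=[48,9,54] → #
    (4,6)@(9, 13): e=[84,25,2] → #
    (5,6)@(11, 13): e=[102,33,-24] → ·
    (1,7)@(3, 15): e=[6,15,90] → #
    (5,7)@(11, 15): e=[78,47,-14] → ·
    (1,8)@(3, 17): e=[-18,29,100] → ·
    (2,8)@(5, 17): e=[0,37,74] → #  [on edge]
    (5,8)@(11, 17): e=[54,61,-4] → ·
    (2,9)@(5, 19): e=[-24,51,84] → ·
    (6,11)@(13, 23): e=[0,111,0] → ·  [on edge]
  covered (15 px):
    · · · · · · · · ·
    · · · · · · · · ·
    · · · · · · · · ·
    · · · · · · · · ·
    · · · · · · · · ·
    · · · # · · · · ·
    · # # # # · · · ·
    · # # # # · · · ·
    · · # # # · · · ·
    · · · · # # · · ·
    · · · · · # · · ·
    · · · · · · · · ·
T1:
  2·area = 98
  edge (8, 4)→(18, 20): d=(10,16) right/bottom  bias=-1
  edge (18, 20)→(5, 9): d=(-13,-11) top-left  bias=+0
  edge (5, 9)→(8, 4): d=(3,-5) top-left  bias=+0
    (3,3)@(7, 7): e=[46,48,4] → #
    (4,3)@(9, 7): e=[14,70,14] → #
    (5,3)@(11, 7): e=[-18,92,24] → ·
    (2,4)@(5, 9): e=[98,0,0] → #  [on edge]
    (5,4)@(11, 9): e=[2,66,30] → #
    (6,4)@(13, 9): e=[-30,88,40] → ·
    (2,5)@(5, 11): e=[118,-26,6] → ·
    (3,5)@(7, 11): e=[86,-4,16] → ·
    (4,5)@(9, 11): e=[54,18,26] → #
    (6,5)@(13, 11): e=[-10,62,46] → ·
    (4,6)@(9, 13): e=[74,-8,32] → ·
    (5,6)@(11, 13): e=[42,14,42] → #
  covered (13 px):
    · · · · · · · · ·
    · · · · · · · · ·
    · · · · · · · · ·
    · · · # # · · · ·
    · · # # # # · · ·
    · · · · # # · · ·
    · · · · · # # · ·
    · · · · · · # · ·
    · · · · · · · # ·
    · · · · · · · · #
    · · · · · · · · ·
    · · · · · · · · ·
T2:
  2·area = 52
  edge (14, 20)→(12, 22): d=(-2,2) right/bottom  bias=-1
  edge (12, 22)→(0, 8): d=(-12,-14) top-left  bias=+0
  edge (0, 8)→(14, 20): d=(14,12) right/bottom  bias=-1
    (0,4)@(1, 9): e=[48,2,2] → #
    (1,4)@(3, 9): e=[44,30,-22] → ·
    (0,5)@(1, 11): e=[44,-22,30] → ·
    (1,5)@(3, 11): e=[40,6,6] → #
    (2,5)@(5, 11): e=[36,34,-18] → ·
    (1,6)@(3, 13): e=[36,-18,34] → ·
    (2,6)@(5, 13): e=[32,10,10] → #
    (3,6)@(7, 13): e=[28,38,-14] → ·
    (2,7)@(5, 15): e=[28,-14,38] → ·
    (3,7)@(7, 15): e=[24,14,14] → #
    (4,7)@(9, 15): e=[20,42,-10] → ·
    (3,8)@(7, 17): e=[20,-10,42] → ·
    (8,8)@(17, 17): e=[0,130,-78] → ·  [on edge]
    (7,9)@(15, 19): e=[0,78,-26] → ·  [on edge]
    (6,10)@(13, 21): e=[0,26,26] → ·  [on edge]
    (5,11)@(11, 23): e=[0,-26,78] → ·  [on edge]
  covered (6 px):
    · · · · · · · · ·
    · · · · · · · · ·
    · · · · · · · · ·
    · · · · · · · · ·
    # · · · · · · · ·
    · # · · · · · · ·
    · · # · · · · · ·
    · · · # · · · · ·
    · · · · # · · · ·
    · · · · · # · · ·
    · · · · · · · · ·
    · · · · · · · · ·

Answer: "outside"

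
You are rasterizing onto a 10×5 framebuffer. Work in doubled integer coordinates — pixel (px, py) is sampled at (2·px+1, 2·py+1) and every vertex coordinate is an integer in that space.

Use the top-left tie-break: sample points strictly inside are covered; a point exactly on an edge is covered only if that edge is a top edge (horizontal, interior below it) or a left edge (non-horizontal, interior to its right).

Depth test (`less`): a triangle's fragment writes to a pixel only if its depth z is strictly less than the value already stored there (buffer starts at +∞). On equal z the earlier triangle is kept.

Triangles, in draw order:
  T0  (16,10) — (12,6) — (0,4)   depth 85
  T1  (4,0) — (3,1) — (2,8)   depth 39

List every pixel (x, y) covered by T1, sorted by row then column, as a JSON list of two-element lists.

T0:
  2·area = 40  (B↔C swapped to make it positive)
  edge (16, 10)→(0, 4): d=(-16,-6) top-left  bias=+0
  edge (0, 4)→(12, 6): d=(12,2) right/bottom  bias=-1
  edge (12, 6)→(16, 10): d=(4,4) right/bottom  bias=-1
    (3,0)@(7, 1): e=[90,-50,0] → .  [on edge]
    (4,1)@(9, 3): e=[70,-30,0] → .  [on edge]
    (1,2)@(3, 5): e=[2,6,32] → X
    (2,2)@(5, 5): e=[14,2,24] → X
    (3,2)@(7, 5): e=[26,-2,16] → .
    (5,2)@(11, 5): e=[50,-10,0] → .  [on edge]
    (1,3)@(3, 7): e=[-30,30,40] → .
    (2,3)@(5, 7): e=[-18,26,32] → .
    (4,3)@(9, 7): e=[6,18,16] → X
    (5,3)@(11, 7): e=[18,14,8] → X
    (6,3)@(13, 7): e=[30,10,0] → .  [on edge]
    (4,4)@(9, 9): e=[-26,42,24] → .
    (7,4)@(15, 9): e=[10,30,0] → .  [on edge]
  covered (4 px):
    . . . . . . . . . .
    . . . . . . . . . .
    . X X . . . . . . .
    . . . . X X . . . .
    . . . . . . . . . .
T1:
  2·area = 6  (B↔C swapped to make it positive)
  edge (4, 0)→(2, 8): d=(-2,8) right/bottom  bias=-1
  edge (2, 8)→(3, 1): d=(1,-7) top-left  bias=+0
  edge (3, 1)→(4, 0): d=(1,-1) top-left  bias=+0
    (1,0)@(3, 1): e=[6,0,0] → X  [on edge]
    (2,0)@(5, 1): e=[-10,14,2] → .
    (0,1)@(1, 3): e=[18,-12,0] → .  [on edge]
    (1,1)@(3, 3): e=[2,2,2] → X
    (2,1)@(5, 3): e=[-14,16,4] → .
    (1,2)@(3, 5): e=[-2,4,4] → .
  covered (2 px):
    . X . . . . . . . .
    . X . . . . . . . .
    . . . . . . . . . .
    . . . . . . . . . .
    . . . . . . . . . .

Answer: [[1,0],[1,1]]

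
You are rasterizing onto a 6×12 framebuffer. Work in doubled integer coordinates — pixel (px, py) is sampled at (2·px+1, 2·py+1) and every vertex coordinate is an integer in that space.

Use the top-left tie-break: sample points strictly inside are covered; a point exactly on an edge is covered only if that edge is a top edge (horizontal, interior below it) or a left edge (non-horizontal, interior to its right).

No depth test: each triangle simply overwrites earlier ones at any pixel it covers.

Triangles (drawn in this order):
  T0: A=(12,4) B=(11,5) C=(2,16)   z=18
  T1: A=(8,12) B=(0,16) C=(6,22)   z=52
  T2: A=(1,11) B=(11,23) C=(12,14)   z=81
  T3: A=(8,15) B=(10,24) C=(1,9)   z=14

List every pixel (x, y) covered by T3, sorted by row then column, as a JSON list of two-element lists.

T0:
  2·area = 2  (B↔C swapped to make it positive)
  edge (12, 4)→(2, 16): d=(-10,12) right/bottom  bias=-1
  edge (2, 16)→(11, 5): d=(9,-11) top-left  bias=+0
  edge (11, 5)→(12, 4): d=(1,-1) top-left  bias=+0
    (5,2)@(11, 5): e=[2,0,0] → █  [on edge]
    (4,3)@(9, 7): e=[6,-4,0] → ·  [on edge]
    (5,3)@(11, 7): e=[-18,18,2] → ·
    (3,4)@(7, 9): e=[10,-8,0] → ·  [on edge]
    (2,5)@(5, 11): e=[14,-12,0] → ·  [on edge]
    (1,6)@(3, 13): e=[18,-16,0] → ·  [on edge]
    (0,7)@(1, 15): e=[22,-20,0] → ·  [on edge]
  covered (1 px):
    · · · · · ·
    · · · · · ·
    · · · · · █
    · · · · · ·
    · · · · · ·
    · · · · · ·
    · · · · · ·
    · · · · · ·
    · · · · · ·
    · · · · · ·
    · · · · · ·
    · · · · · ·
T1:
  2·area = 72  (B↔C swapped to make it positive)
  edge (8, 12)→(6, 22): d=(-2,10) right/bottom  bias=-1
  edge (6, 22)→(0, 16): d=(-6,-6) top-left  bias=+0
  edge (0, 16)→(8, 12): d=(8,-4) top-left  bias=+0
    (4,3)@(9, 7): e=[0,108,-36] → ·  [on edge]
    (3,6)@(7, 13): e=[8,60,4] → █
    (4,6)@(9, 13): e=[-12,72,12] → ·
    (1,7)@(3, 15): e=[44,24,4] → █
    (2,7)@(5, 15): e=[24,36,12] → █
    (4,7)@(9, 15): e=[-16,60,28] → ·
    (0,8)@(1, 17): e=[60,0,12] → █  [on edge]
    (3,8)@(7, 17): e=[0,36,36] → ·  [on edge]
    (0,9)@(1, 19): e=[56,-12,28] → ·
    (1,9)@(3, 19): e=[36,0,36] → █  [on edge]
    (3,9)@(7, 19): e=[-4,24,52] → ·
    (1,10)@(3, 21): e=[32,-12,52] → ·
    (2,10)@(5, 21): e=[12,0,60] → █  [on edge]
    (3,11)@(7, 23): e=[-12,0,84] → ·  [on edge]
  covered (10 px):
    · · · · · ·
    · · · · · ·
    · · · · · ·
    · · · · · ·
    · · · · · ·
    · · · · · ·
    · · · █ · ·
    · █ █ █ · ·
    █ █ █ · · ·
    · █ █ · · ·
    · · █ · · ·
    · · · · · ·
T2:
  2·area = 102  (B↔C swapped to make it positive)
  edge (1, 11)→(12, 14): d=(11,3) right/bottom  bias=-1
  edge (12, 14)→(11, 23): d=(-1,9) right/bottom  bias=-1
  edge (11, 23)→(1, 11): d=(-10,-12) top-left  bias=+0
    (0,5)@(1, 11): e=[0,102,0] → ·  [on edge]
    (1,6)@(3, 13): e=[16,82,4] → █
    (2,6)@(5, 13): e=[10,64,28] → █
    (3,6)@(7, 13): e=[4,46,52] → █
    (4,6)@(9, 13): e=[-2,28,76] → ·
    (1,7)@(3, 15): e=[38,80,-16] → ·
    (2,7)@(5, 15): e=[32,62,8] → █
    (4,7)@(9, 15): e=[20,26,56] → █
    (5,7)@(11, 15): e=[14,8,80] → █
    (2,8)@(5, 17): e=[54,60,-12] → ·
    (3,8)@(7, 17): e=[48,42,12] → █
    (3,9)@(7, 19): e=[70,40,-8] → ·
    (5,11)@(11, 23): e=[102,0,0] → ·  [on edge]
  covered (13 px):
    · · · · · ·
    · · · · · ·
    · · · · · ·
    · · · · · ·
    · · · · · ·
    · · · · · ·
    · █ █ █ · ·
    · · █ █ █ █
    · · · █ █ █
    · · · · █ █
    · · · · · █
    · · · · · ·
T3:
  2·area = 51
  edge (8, 15)→(10, 24): d=(2,9) right/bottom  bias=-1
  edge (10, 24)→(1, 9): d=(-9,-15) top-left  bias=+0
  edge (1, 9)→(8, 15): d=(7,6) right/bottom  bias=-1
    (0,4)@(1, 9): e=[51,0,0] → ·  [on edge]
    (1,5)@(3, 11): e=[37,12,2] → █
    (2,5)@(5, 11): e=[19,42,-10] → ·
    (1,6)@(3, 13): e=[41,-6,16] → ·
    (2,6)@(5, 13): e=[23,24,4] → █
    (3,6)@(7, 13): e=[5,54,-8] → ·
    (2,7)@(5, 15): e=[27,6,18] → █
    (3,7)@(7, 15): e=[9,36,6] → █
    (4,7)@(9, 15): e=[-9,66,-6] → ·
    (2,8)@(5, 17): e=[31,-12,32] → ·
    (3,8)@(7, 17): e=[13,18,20] → █
    (4,8)@(9, 17): e=[-5,48,8] → ·
    (3,9)@(7, 19): e=[17,0,34] → █  [on edge]
  covered (7 px):
    · · · · · ·
    · · · · · ·
    · · · · · ·
    · · · · · ·
    · · · · · ·
    · █ · · · ·
    · · █ · · ·
    · · █ █ · ·
    · · · █ · ·
    · · · █ · ·
    · · · · █ ·
    · · · · · ·

Answer: [[1,5],[2,6],[2,7],[3,7],[3,8],[3,9],[4,10]]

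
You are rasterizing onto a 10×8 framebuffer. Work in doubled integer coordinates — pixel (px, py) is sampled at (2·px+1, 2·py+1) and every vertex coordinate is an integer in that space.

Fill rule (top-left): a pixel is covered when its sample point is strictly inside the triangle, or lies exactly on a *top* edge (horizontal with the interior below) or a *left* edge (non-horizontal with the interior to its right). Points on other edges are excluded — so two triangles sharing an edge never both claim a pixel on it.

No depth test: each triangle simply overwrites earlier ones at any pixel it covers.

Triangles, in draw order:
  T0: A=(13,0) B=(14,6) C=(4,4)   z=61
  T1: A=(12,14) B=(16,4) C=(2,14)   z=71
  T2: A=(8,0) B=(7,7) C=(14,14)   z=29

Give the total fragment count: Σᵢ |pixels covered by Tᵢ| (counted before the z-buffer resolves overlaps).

T0:
  2·area = 58
  edge (13, 0)→(14, 6): d=(1,6) right/bottom  bias=-1
  edge (14, 6)→(4, 4): d=(-10,-2) top-left  bias=+0
  edge (4, 4)→(13, 0): d=(9,-4) top-left  bias=+0
    (5,0)@(11, 1): e=[13,44,1] → █
    (6,0)@(13, 1): e=[1,48,9] → █
    (7,0)@(15, 1): e=[-11,52,17] → ·
    (3,1)@(7, 3): e=[39,16,3] → █
    (4,1)@(9, 3): e=[27,20,11] → █
    (7,1)@(15, 3): e=[-9,32,35] → ·
    (3,2)@(7, 5): e=[41,-4,21] → ·
    (4,2)@(9, 5): e=[29,0,29] → █  [on edge]
    (7,2)@(15, 5): e=[-7,12,53] → ·
    (4,3)@(9, 7): e=[31,-20,47] → ·
    (5,3)@(11, 7): e=[19,-16,55] → ·
    (6,3)@(13, 7): e=[7,-12,63] → ·
    (9,3)@(19, 7): e=[-29,0,87] → ·  [on edge]
  covered (9 px):
    · · · · · █ █ · · ·
    · · · █ █ █ █ · · ·
    · · · · █ █ █ · · ·
    · · · · · · · · · ·
    · · · · · · · · · ·
    · · · · · · · · · ·
    · · · · · · · · · ·
    · · · · · · · · · ·
T1:
  2·area = 100  (B↔C swapped to make it positive)
  edge (12, 14)→(2, 14): d=(-10,0) right/bottom  bias=-1
  edge (2, 14)→(16, 4): d=(14,-10) top-left  bias=+0
  edge (16, 4)→(12, 14): d=(-4,10) right/bottom  bias=-1
    (7,2)@(15, 5): e=[90,4,6] → █
    (8,2)@(17, 5): e=[90,24,-14] → ·
    (6,3)@(13, 7): e=[70,12,18] → █
    (7,3)@(15, 7): e=[70,32,-2] → ·
    (4,4)@(9, 9): e=[50,0,50] → █  [on edge]
    (5,4)@(11, 9): e=[50,20,30] → █
    (7,4)@(15, 9): e=[50,60,-10] → ·
    (3,5)@(7, 11): e=[30,8,62] → █
    (7,5)@(15, 11): e=[30,88,-18] → ·
    (2,6)@(5, 13): e=[10,16,74] → █
    (6,6)@(13, 13): e=[10,96,-6] → ·
    (2,7)@(5, 15): e=[-10,44,66] → ·
  covered (13 px):
    · · · · · · · · · ·
    · · · · · · · · · ·
    · · · · · · · █ · ·
    · · · · · · █ · · ·
    · · · · █ █ █ · · ·
    · · · █ █ █ █ · · ·
    · · █ █ █ █ · · · ·
    · · · · · · · · · ·
T2:
  2·area = 56  (B↔C swapped to make it positive)
  edge (8, 0)→(14, 14): d=(6,14) right/bottom  bias=-1
  edge (14, 14)→(7, 7): d=(-7,-7) top-left  bias=+0
  edge (7, 7)→(8, 0): d=(1,-7) top-left  bias=+0
    (0,0)@(1, 1): e=[104,0,-48] → ·  [on edge]
    (1,1)@(3, 3): e=[88,0,-32] → ·  [on edge]
    (4,1)@(9, 3): e=[4,42,10] → █
    (5,1)@(11, 3): e=[-24,56,24] → ·
    (2,2)@(5, 5): e=[72,0,-16] → ·  [on edge]
    (4,2)@(9, 5): e=[16,28,12] → █
    (5,2)@(11, 5): e=[-12,42,26] → ·
    (3,3)@(7, 7): e=[56,0,0] → █  [on edge]
    (5,3)@(11, 7): e=[0,28,28] → ·  [on edge]
    (3,4)@(7, 9): e=[68,-14,2] → ·
    (4,4)@(9, 9): e=[40,0,16] → █  [on edge]
    (5,4)@(11, 9): e=[12,14,30] → █
    (5,5)@(11, 11): e=[24,0,32] → █  [on edge]
    (6,6)@(13, 13): e=[8,0,48] → █  [on edge]
    (7,7)@(15, 15): e=[-8,0,64] → ·  [on edge]
  covered (8 px):
    · · · · · · · · · ·
    · · · · █ · · · · ·
    · · · · █ · · · · ·
    · · · █ █ · · · · ·
    · · · · █ █ · · · ·
    · · · · · █ · · · ·
    · · · · · · █ · · ·
    · · · · · · · · · ·

Answer: 30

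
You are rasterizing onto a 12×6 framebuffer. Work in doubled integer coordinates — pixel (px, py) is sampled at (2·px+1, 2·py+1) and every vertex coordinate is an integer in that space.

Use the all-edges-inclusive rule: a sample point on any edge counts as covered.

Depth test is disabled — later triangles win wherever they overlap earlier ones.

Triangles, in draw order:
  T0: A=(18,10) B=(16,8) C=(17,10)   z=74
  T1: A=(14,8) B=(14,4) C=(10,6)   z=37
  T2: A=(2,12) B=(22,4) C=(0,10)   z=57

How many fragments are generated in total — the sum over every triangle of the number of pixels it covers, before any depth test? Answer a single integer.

T0:
  2·area = 2  (B↔C swapped to make it positive)
  edge (18, 10)→(17, 10): d=(-1,0) inclusive
  edge (17, 10)→(16, 8): d=(-1,-2) inclusive
  edge (16, 8)→(18, 10): d=(2,2) inclusive
    (4,0)@(9, 1): e=[9,-7,0] → ·  [on edge]
    (5,1)@(11, 3): e=[7,-5,0] → ·  [on edge]
    (6,2)@(13, 5): e=[5,-3,0] → ·  [on edge]
    (7,3)@(15, 7): e=[3,-1,0] → ·  [on edge]
    (8,4)@(17, 9): e=[1,1,0] → #  [on edge]
    (9,4)@(19, 9): e=[1,5,-4] → ·
    (8,5)@(17, 11): e=[-1,-1,4] → ·
    (9,5)@(19, 11): e=[-1,3,0] → ·  [on edge]
  covered (1 px):
    · · · · · · · · · · · ·
    · · · · · · · · · · · ·
    · · · · · · · · · · · ·
    · · · · · · · · · · · ·
    · · · · · · · · # · · ·
    · · · · · · · · · · · ·
T1:
  2·area = 16  (B↔C swapped to make it positive)
  edge (14, 8)→(10, 6): d=(-4,-2) inclusive
  edge (10, 6)→(14, 4): d=(4,-2) inclusive
  edge (14, 4)→(14, 8): d=(0,4) inclusive
    (6,2)@(13, 5): e=[10,2,4] → #
    (7,2)@(15, 5): e=[14,6,-4] → ·
    (6,3)@(13, 7): e=[2,10,4] → #
    (7,3)@(15, 7): e=[6,14,-4] → ·
    (6,4)@(13, 9): e=[-6,18,4] → ·
  covered (2 px):
    · · · · · · · · · · · ·
    · · · · · · · · · · · ·
    · · · · · · # · · · · ·
    · · · · · · # · · · · ·
    · · · · · · · · · · · ·
    · · · · · · · · · · · ·
T2:
  2·area = 56  (B↔C swapped to make it positive)
  edge (2, 12)→(0, 10): d=(-2,-2) inclusive
  edge (0, 10)→(22, 4): d=(22,-6) inclusive
  edge (22, 4)→(2, 12): d=(-20,8) inclusive
    (9,2)@(19, 5): e=[48,4,4] → #
    (10,2)@(21, 5): e=[52,16,-12] → ·
    (5,3)@(11, 7): e=[28,0,28] → #  [on edge]
    (6,3)@(13, 7): e=[32,12,12] → #
    (7,3)@(15, 7): e=[36,24,-4] → ·
    (9,3)@(19, 7): e=[44,48,-36] → ·
    (2,4)@(5, 9): e=[12,8,36] → #
    (3,4)@(7, 9): e=[16,20,20] → #
    (4,4)@(9, 9): e=[20,32,4] → #
    (5,4)@(11, 9): e=[24,44,-12] → ·
    (6,4)@(13, 9): e=[28,56,-28] → ·
    (0,5)@(1, 11): e=[0,28,28] → #  [on edge]
  covered (8 px):
    · · · · · · · · · · · ·
    · · · · · · · · · · · ·
    · · · · · · · · · # · ·
    · · · · · # # · · · · ·
    · · # # # · · · · · · ·
    # # · · · · · · · · · ·

Answer: 11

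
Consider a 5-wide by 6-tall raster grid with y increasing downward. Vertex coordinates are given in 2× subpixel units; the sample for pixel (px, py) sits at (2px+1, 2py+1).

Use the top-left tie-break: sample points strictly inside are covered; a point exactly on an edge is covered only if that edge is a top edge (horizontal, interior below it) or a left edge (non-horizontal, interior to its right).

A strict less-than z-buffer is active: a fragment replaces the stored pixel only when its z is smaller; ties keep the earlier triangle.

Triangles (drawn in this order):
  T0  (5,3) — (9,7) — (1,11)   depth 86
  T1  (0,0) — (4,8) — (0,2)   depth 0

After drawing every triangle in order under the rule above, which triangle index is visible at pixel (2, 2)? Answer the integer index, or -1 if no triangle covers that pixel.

T0:
  2·area = 48
  edge (5, 3)→(9, 7): d=(4,4) right/bottom  bias=-1
  edge (9, 7)→(1, 11): d=(-8,4) right/bottom  bias=-1
  edge (1, 11)→(5, 3): d=(4,-8) top-left  bias=+0
    (1,0)@(3, 1): e=[0,72,-24] → .  [on edge]
    (2,1)@(5, 3): e=[0,48,0] → .  [on edge]
    (2,2)@(5, 5): e=[8,32,8] → X
    (3,2)@(7, 5): e=[0,24,24] → .  [on edge]
    (1,3)@(3, 7): e=[24,24,0] → X  [on edge]
    (3,3)@(7, 7): e=[8,8,32] → X
    (4,3)@(9, 7): e=[0,0,48] → .  [on edge]
    (1,4)@(3, 9): e=[32,8,8] → X
    (2,4)@(5, 9): e=[24,0,24] → .  [on edge]
    (3,4)@(7, 9): e=[16,-8,40] → .
    (0,5)@(1, 11): e=[48,0,0] → .  [on edge]
    (1,5)@(3, 11): e=[40,-8,16] → .
  covered (5 px):
    . . . . .
    . . . . .
    . . X . .
    . X X X .
    . X . . .
    . . . . .
T1:
  2·area = 8
  edge (0, 0)→(4, 8): d=(4,8) right/bottom  bias=-1
  edge (4, 8)→(0, 2): d=(-4,-6) top-left  bias=+0
  edge (0, 2)→(0, 0): d=(0,-2) top-left  bias=+0
    (0,1)@(1, 3): e=[4,2,2] → X
    (1,1)@(3, 3): e=[-12,14,6] → .
    (0,2)@(1, 5): e=[12,-6,2] → .
  covered (1 px):
    . . . . .
    X . . . .
    . . . . .
    . . . . .
    . . . . .
    . . . . .

Z-buffer (winner per pixel, '.' = empty):
  . . . . .
  1 . . . .
  . . 0 . .
  . 0 0 0 .
  . 0 . . .
  . . . . .

Result: 0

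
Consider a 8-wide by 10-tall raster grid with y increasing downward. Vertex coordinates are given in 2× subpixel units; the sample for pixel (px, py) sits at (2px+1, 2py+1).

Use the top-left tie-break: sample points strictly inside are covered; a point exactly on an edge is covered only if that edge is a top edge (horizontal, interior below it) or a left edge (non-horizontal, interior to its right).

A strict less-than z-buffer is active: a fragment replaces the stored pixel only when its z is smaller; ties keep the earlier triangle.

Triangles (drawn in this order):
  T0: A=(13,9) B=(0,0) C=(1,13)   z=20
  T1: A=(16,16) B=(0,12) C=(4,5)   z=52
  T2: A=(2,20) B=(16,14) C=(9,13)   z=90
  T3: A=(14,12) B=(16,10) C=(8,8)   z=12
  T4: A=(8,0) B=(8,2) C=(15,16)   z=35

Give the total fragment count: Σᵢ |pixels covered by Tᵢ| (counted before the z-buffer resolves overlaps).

T0:
  2·area = 160  (B↔C swapped to make it positive)
  edge (13, 9)→(1, 13): d=(-12,4) right/bottom  bias=-1
  edge (1, 13)→(0, 0): d=(-1,-13) top-left  bias=+0
  edge (0, 0)→(13, 9): d=(13,9) right/bottom  bias=-1
    (0,0)@(1, 1): e=[144,12,4] → X
    (1,0)@(3, 1): e=[136,38,-14] → .
    (0,1)@(1, 3): e=[120,10,30] → X
    (1,1)@(3, 3): e=[112,36,12] → X
    (2,1)@(5, 3): e=[104,62,-6] → .
    (0,2)@(1, 5): e=[96,8,56] → X
    (2,2)@(5, 5): e=[80,60,20] → X
    (3,2)@(7, 5): e=[72,86,2] → X
    (4,2)@(9, 5): e=[64,112,-16] → .
    (0,3)@(1, 7): e=[72,6,82] → X
    (4,3)@(9, 7): e=[40,110,10] → X
    (5,3)@(11, 7): e=[32,136,-8] → .
    (6,4)@(13, 9): e=[0,160,0] → .  [on edge]
    (3,5)@(7, 11): e=[0,80,80] → .  [on edge]
    (0,6)@(1, 13): e=[0,0,160] → .  [on edge]
  covered (21 px):
    X . . . . . . .
    X X . . . . . .
    X X X X . . . .
    X X X X X . . .
    X X X X X X . .
    X X X . . . . .
    . . . . . . . .
    . . . . . . . .
    . . . . . . . .
    . . . . . . . .
T1:
  2·area = 128
  edge (16, 16)→(0, 12): d=(-16,-4) top-left  bias=+0
  edge (0, 12)→(4, 5): d=(4,-7) top-left  bias=+0
  edge (4, 5)→(16, 16): d=(12,11) right/bottom  bias=-1
    (1,3)@(3, 7): e=[92,1,35] → X
    (2,3)@(5, 7): e=[100,15,13] → X
    (3,3)@(7, 7): e=[108,29,-9] → .
    (1,4)@(3, 9): e=[60,9,59] → X
    (3,4)@(7, 9): e=[76,37,15] → X
    (4,4)@(9, 9): e=[84,51,-7] → .
    (0,5)@(1, 11): e=[20,3,105] → X
    (4,5)@(9, 11): e=[52,59,17] → X
    (5,5)@(11, 11): e=[60,73,-5] → .
    (0,6)@(1, 13): e=[-12,11,129] → .
    (1,6)@(3, 13): e=[-4,25,107] → .
    (2,6)@(5, 13): e=[4,39,85] → X
  covered (15 px):
    . . . . . . . .
    . . . . . . . .
    . . . . . . . .
    . X X . . . . .
    . X X X . . . .
    X X X X X . . .
    . . X X X X . .
    . . . . . . X .
    . . . . . . . .
    . . . . . . . .
T2:
  2·area = 56  (B↔C swapped to make it positive)
  edge (2, 20)→(9, 13): d=(7,-7) top-left  bias=+0
  edge (9, 13)→(16, 14): d=(7,1) right/bottom  bias=-1
  edge (16, 14)→(2, 20): d=(-14,6) right/bottom  bias=-1
    (7,3)@(15, 7): e=[0,-48,104] → .  [on edge]
    (6,4)@(13, 9): e=[0,-32,88] → .  [on edge]
    (5,5)@(11, 11): e=[0,-16,72] → .  [on edge]
    (4,6)@(9, 13): e=[0,0,56] → .  [on edge]
    (3,7)@(7, 15): e=[0,16,40] → X  [on edge]
    (4,7)@(9, 15): e=[14,14,28] → X
    (5,7)@(11, 15): e=[28,12,16] → X
    (6,7)@(13, 15): e=[42,10,4] → X
    (7,7)@(15, 15): e=[56,8,-8] → .
    (2,8)@(5, 17): e=[0,32,24] → X  [on edge]
    (4,8)@(9, 17): e=[28,28,0] → .  [on edge]
    (5,8)@(11, 17): e=[42,26,-12] → .
    (1,9)@(3, 19): e=[0,48,8] → X  [on edge]
  covered (7 px):
    . . . . . . . .
    . . . . . . . .
    . . . . . . . .
    . . . . . . . .
    . . . . . . . .
    . . . . . . . .
    . . . . . . . .
    . . . X X X X .
    . . X X . . . .
    . X . . . . . .
T3:
  2·area = 20  (B↔C swapped to make it positive)
  edge (14, 12)→(8, 8): d=(-6,-4) top-left  bias=+0
  edge (8, 8)→(16, 10): d=(8,2) right/bottom  bias=-1
  edge (16, 10)→(14, 12): d=(-2,2) right/bottom  bias=-1
    (5,4)@(11, 9): e=[6,2,12] → X
    (6,4)@(13, 9): e=[14,-2,8] → .
    (5,5)@(11, 11): e=[-6,18,8] → .
    (6,5)@(13, 11): e=[2,14,4] → X
    (7,5)@(15, 11): e=[10,10,0] → .  [on edge]
    (6,6)@(13, 13): e=[-10,30,0] → .  [on edge]
    (5,7)@(11, 15): e=[-30,50,0] → .  [on edge]
    (4,8)@(9, 17): e=[-50,70,0] → .  [on edge]
    (3,9)@(7, 19): e=[-70,90,0] → .  [on edge]
  covered (2 px):
    . . . . . . . .
    . . . . . . . .
    . . . . . . . .
    . . . . . . . .
    . . . . . X . .
    . . . . . . X .
    . . . . . . . .
    . . . . . . . .
    . . . . . . . .
    . . . . . . . .
T4:
  2·area = 14  (B↔C swapped to make it positive)
  edge (8, 0)→(15, 16): d=(7,16) right/bottom  bias=-1
  edge (15, 16)→(8, 2): d=(-7,-14) top-left  bias=+0
  edge (8, 2)→(8, 0): d=(0,-2) top-left  bias=+0
    (4,1)@(9, 3): e=[5,7,2] → X
    (5,1)@(11, 3): e=[-27,35,6] → .
    (4,2)@(9, 5): e=[19,-7,2] → .
    (5,3)@(11, 7): e=[1,7,6] → X
    (6,3)@(13, 7): e=[-31,35,10] → .
    (5,4)@(11, 9): e=[15,-7,6] → .
  covered (2 px):
    . . . . . . . .
    . . . . X . . .
    . . . . . . . .
    . . . . . X . .
    . . . . . . . .
    . . . . . . . .
    . . . . . . . .
    . . . . . . . .
    . . . . . . . .
    . . . . . . . .

Answer: 47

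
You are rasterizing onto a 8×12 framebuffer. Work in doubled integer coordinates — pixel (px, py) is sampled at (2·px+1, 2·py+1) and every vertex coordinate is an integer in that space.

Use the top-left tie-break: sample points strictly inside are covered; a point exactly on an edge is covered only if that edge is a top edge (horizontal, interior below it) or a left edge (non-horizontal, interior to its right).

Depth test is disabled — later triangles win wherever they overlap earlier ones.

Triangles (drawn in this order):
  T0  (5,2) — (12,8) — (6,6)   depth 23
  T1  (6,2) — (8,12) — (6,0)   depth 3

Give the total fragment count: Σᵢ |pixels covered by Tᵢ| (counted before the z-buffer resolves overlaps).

T0:
  2·area = 22
  edge (5, 2)→(12, 8): d=(7,6) right/bottom  bias=-1
  edge (12, 8)→(6, 6): d=(-6,-2) top-left  bias=+0
  edge (6, 6)→(5, 2): d=(-1,-4) top-left  bias=+0
    (1,2)@(3, 5): e=[33,0,-11] → ·  [on edge]
    (3,2)@(7, 5): e=[9,8,5] → █
    (4,2)@(9, 5): e=[-3,12,13] → ·
    (3,3)@(7, 7): e=[23,-4,3] → ·
    (4,3)@(9, 7): e=[11,0,11] → █  [on edge]
    (5,3)@(11, 7): e=[-1,4,19] → ·
    (4,4)@(9, 9): e=[25,-12,9] → ·
    (7,4)@(15, 9): e=[-11,0,33] → ·  [on edge]
  covered (2 px):
    · · · · · · · ·
    · · · · · · · ·
    · · · █ · · · ·
    · · · · █ · · ·
    · · · · · · · ·
    · · · · · · · ·
    · · · · · · · ·
    · · · · · · · ·
    · · · · · · · ·
    · · · · · · · ·
    · · · · · · · ·
    · · · · · · · ·
T1:
  2·area = 4  (B↔C swapped to make it positive)
  edge (6, 2)→(6, 0): d=(0,-2) top-left  bias=+0
  edge (6, 0)→(8, 12): d=(2,12) right/bottom  bias=-1
  edge (8, 12)→(6, 2): d=(-2,-10) top-left  bias=+0
    (3,3)@(7, 7): e=[2,2,0] → █  [on edge]
    (4,3)@(9, 7): e=[6,-22,20] → ·
    (3,4)@(7, 9): e=[2,6,-4] → ·
    (4,8)@(9, 17): e=[6,-2,0] → ·  [on edge]
  covered (1 px):
    · · · · · · · ·
    · · · · · · · ·
    · · · · · · · ·
    · · · █ · · · ·
    · · · · · · · ·
    · · · · · · · ·
    · · · · · · · ·
    · · · · · · · ·
    · · · · · · · ·
    · · · · · · · ·
    · · · · · · · ·
    · · · · · · · ·

Final: 3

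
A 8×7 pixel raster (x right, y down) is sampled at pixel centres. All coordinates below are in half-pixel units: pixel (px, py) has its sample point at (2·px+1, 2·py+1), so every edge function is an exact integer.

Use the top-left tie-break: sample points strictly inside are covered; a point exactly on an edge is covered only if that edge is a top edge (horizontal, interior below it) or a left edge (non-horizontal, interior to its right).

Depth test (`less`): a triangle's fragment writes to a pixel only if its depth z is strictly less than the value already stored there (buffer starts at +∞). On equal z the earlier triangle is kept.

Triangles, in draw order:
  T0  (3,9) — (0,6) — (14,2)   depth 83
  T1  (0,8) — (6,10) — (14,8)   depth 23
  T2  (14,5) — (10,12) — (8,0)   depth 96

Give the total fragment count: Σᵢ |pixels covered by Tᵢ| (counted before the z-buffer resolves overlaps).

T0:
  2·area = 54
  edge (3, 9)→(0, 6): d=(-3,-3) top-left  bias=+0
  edge (0, 6)→(14, 2): d=(14,-4) top-left  bias=+0
  edge (14, 2)→(3, 9): d=(-11,7) right/bottom  bias=-1
    (5,1)@(11, 3): e=[42,2,10] → █
    (6,1)@(13, 3): e=[48,10,-4] → ·
    (2,2)@(5, 5): e=[18,6,30] → █
    (3,2)@(7, 5): e=[24,14,16] → █
    (4,2)@(9, 5): e=[30,22,2] → █
    (5,2)@(11, 5): e=[36,30,-12] → ·
    (0,3)@(1, 7): e=[0,18,36] → █  [on edge]
    (1,3)@(3, 7): e=[6,26,22] → █
    (3,3)@(7, 7): e=[18,42,-6] → ·
    (4,3)@(9, 7): e=[24,50,-20] → ·
    (0,4)@(1, 9): e=[-6,46,14] → ·
    (1,4)@(3, 9): e=[0,54,0] → ·  [on edge]
    (2,5)@(5, 11): e=[0,90,-36] → ·  [on edge]
    (3,6)@(7, 13): e=[0,126,-72] → ·  [on edge]
  covered (7 px):
    · · · · · · · ·
    · · · · · █ · ·
    · · █ █ █ · · ·
    █ █ █ · · · · ·
    · · · · · · · ·
    · · · · · · · ·
    · · · · · · · ·
T1:
  2·area = 28  (B↔C swapped to make it positive)
  edge (0, 8)→(14, 8): d=(14,0) top-left  bias=+0
  edge (14, 8)→(6, 10): d=(-8,2) right/bottom  bias=-1
  edge (6, 10)→(0, 8): d=(-6,-2) top-left  bias=+0
    (1,4)@(3, 9): e=[14,14,0] → █  [on edge]
    (2,4)@(5, 9): e=[14,10,4] → █
    (3,4)@(7, 9): e=[14,6,8] → █
    (4,4)@(9, 9): e=[14,2,12] → █
    (5,4)@(11, 9): e=[14,-2,16] → ·
    (1,5)@(3, 11): e=[42,-2,-12] → ·
    (2,5)@(5, 11): e=[42,-6,-8] → ·
    (3,5)@(7, 11): e=[42,-10,-4] → ·
    (4,5)@(9, 11): e=[42,-14,0] → ·  [on edge]
    (7,6)@(15, 13): e=[70,-42,0] → ·  [on edge]
  covered (4 px):
    · · · · · · · ·
    · · · · · · · ·
    · · · · · · · ·
    · · · · · · · ·
    · █ █ █ █ · · ·
    · · · · · · · ·
    · · · · · · · ·
T2:
  2·area = 62
  edge (14, 5)→(10, 12): d=(-4,7) right/bottom  bias=-1
  edge (10, 12)→(8, 0): d=(-2,-12) top-left  bias=+0
  edge (8, 0)→(14, 5): d=(6,5) right/bottom  bias=-1
    (4,0)@(9, 1): e=[51,10,1] → █
    (5,0)@(11, 1): e=[37,34,-9] → ·
    (4,1)@(9, 3): e=[43,6,13] → █
    (5,1)@(11, 3): e=[29,30,3] → █
    (6,1)@(13, 3): e=[15,54,-7] → ·
    (4,2)@(9, 5): e=[35,2,25] → █
    (6,2)@(13, 5): e=[7,50,5] → █
    (7,2)@(15, 5): e=[-7,74,-5] → ·
    (4,3)@(9, 7): e=[27,-2,37] → ·
    (5,3)@(11, 7): e=[13,22,27] → █
    (6,3)@(13, 7): e=[-1,46,17] → ·
    (5,4)@(11, 9): e=[5,18,39] → █
  covered (8 px):
    · · · · █ · · ·
    · · · · █ █ · ·
    · · · · █ █ █ ·
    · · · · · █ · ·
    · · · · · █ · ·
    · · · · · · · ·
    · · · · · · · ·

Final: 19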